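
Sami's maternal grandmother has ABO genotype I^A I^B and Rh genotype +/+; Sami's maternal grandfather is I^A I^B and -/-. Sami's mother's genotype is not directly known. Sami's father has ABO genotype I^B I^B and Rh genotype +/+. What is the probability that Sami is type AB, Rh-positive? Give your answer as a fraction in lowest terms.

Sami's mother's ABO genotype from I^A I^B × I^A I^B: 1/4 I^A I^A, 1/2 I^A I^B, 1/4 I^B I^B.
Crossing each possibility with the father I^B I^B and summing P(type AB): 1/4·1 + 1/2·1/2 + 1/4·0 = 1/2.
Similarly for Rh via the mother's Rh distribution: P(Rh+) = 1.
Independent loci: 1/2 × 1 = 1/2.

1/2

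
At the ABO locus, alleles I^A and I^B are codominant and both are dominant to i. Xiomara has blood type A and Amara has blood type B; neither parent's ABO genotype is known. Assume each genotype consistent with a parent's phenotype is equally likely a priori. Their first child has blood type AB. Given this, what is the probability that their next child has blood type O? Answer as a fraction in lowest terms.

1/36

Possible genotypes: Xiomara ∈ {I^A I^A, I^A i}; Amara ∈ {I^B I^B, I^B i}.
Weight each parental genotype pair by prior × P(type-AB child):
  I^A I^A × I^B I^B: posterior weight 4/9; P(next child type O) = 0.
  I^A I^A × I^B i: posterior weight 2/9; P(next child type O) = 0.
  I^A i × I^B I^B: posterior weight 2/9; P(next child type O) = 0.
  I^A i × I^B i: posterior weight 1/9; P(next child type O) = 1/4.
Weighted sum = 1/36.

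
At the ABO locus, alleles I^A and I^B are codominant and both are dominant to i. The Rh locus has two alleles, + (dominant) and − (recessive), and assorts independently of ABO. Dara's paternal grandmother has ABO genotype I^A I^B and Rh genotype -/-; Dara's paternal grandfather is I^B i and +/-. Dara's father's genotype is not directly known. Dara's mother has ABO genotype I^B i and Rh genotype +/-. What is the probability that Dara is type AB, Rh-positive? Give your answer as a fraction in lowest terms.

Dara's father's ABO genotype from I^A I^B × I^B i: 1/4 I^A I^B, 1/4 I^A i, 1/4 I^B I^B, 1/4 I^B i.
Crossing each possibility with the mother I^B i and summing P(type AB): 1/4·1/4 + 1/4·1/4 + 1/4·0 + 1/4·0 = 1/8.
Similarly for Rh via the father's Rh distribution: P(Rh+) = 5/8.
Independent loci: 1/8 × 5/8 = 5/64.

5/64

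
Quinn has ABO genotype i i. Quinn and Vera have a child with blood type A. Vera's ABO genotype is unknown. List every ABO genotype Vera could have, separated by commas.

I^A I^A, I^A I^B, I^A i

For each candidate genotype of Vera, check whether crossing it with i i can produce every observed child phenotype.
  I^A I^A → possible child types {A} ✓
  I^A I^B → possible child types {A, B} ✓
  I^A i → possible child types {O, A} ✓
  I^B I^B → possible child types {B} ✗
  I^B i → possible child types {O, B} ✗
  i i → possible child types {O} ✗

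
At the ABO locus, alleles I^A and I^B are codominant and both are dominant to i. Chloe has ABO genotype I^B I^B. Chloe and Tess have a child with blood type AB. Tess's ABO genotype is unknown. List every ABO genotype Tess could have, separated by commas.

For each candidate genotype of Tess, check whether crossing it with I^B I^B can produce every observed child phenotype.
  I^A I^A → possible child types {AB} ✓
  I^A I^B → possible child types {B, AB} ✓
  I^A i → possible child types {B, AB} ✓
  I^B I^B → possible child types {B} ✗
  I^B i → possible child types {B} ✗
  i i → possible child types {B} ✗

I^A I^A, I^A I^B, I^A i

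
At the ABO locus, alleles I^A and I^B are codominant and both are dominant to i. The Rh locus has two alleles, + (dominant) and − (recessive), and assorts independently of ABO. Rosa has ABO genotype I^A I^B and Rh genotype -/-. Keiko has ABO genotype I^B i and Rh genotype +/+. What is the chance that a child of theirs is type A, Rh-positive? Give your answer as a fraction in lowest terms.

1/4

ABO cross I^A I^B × I^B i → offspring phenotypes: 1/4 A, 1/2 B, 1/4 AB.
Rh cross -/- × +/+ → 1 Rh+.
Independent loci: P(type A, Rh-positive) = 1/4 × 1 = 1/4.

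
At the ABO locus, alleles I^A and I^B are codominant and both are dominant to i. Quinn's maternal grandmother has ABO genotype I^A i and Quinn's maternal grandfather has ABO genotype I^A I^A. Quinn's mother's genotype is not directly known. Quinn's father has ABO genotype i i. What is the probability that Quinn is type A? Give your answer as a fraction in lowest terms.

Quinn's mother's ABO genotype from I^A i × I^A I^A: 1/2 I^A I^A, 1/2 I^A i.
Crossing each possibility with the father i i and summing P(type A): 1/2·1 + 1/2·1/2 = 3/4.

3/4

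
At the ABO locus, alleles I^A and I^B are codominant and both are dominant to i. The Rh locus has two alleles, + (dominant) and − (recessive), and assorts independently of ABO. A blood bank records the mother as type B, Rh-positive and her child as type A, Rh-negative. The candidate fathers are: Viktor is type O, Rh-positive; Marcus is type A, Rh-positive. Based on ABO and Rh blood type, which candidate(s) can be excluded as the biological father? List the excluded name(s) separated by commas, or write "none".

A candidate is excluded only if no genotype consistent with his phenotype could produce a type A, Rh-negative child with a type B, Rh-positive mother.
Viktor (type O, Rh+): no genotype consistent with that phenotype can produce a type-A Rh- child with a type-B mother.

Viktor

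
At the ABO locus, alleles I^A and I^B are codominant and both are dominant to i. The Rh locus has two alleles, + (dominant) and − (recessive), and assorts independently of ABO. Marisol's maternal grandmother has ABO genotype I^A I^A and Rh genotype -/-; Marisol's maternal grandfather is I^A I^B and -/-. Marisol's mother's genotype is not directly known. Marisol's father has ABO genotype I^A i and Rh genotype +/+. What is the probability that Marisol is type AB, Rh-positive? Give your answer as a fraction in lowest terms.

1/8

Marisol's mother's ABO genotype from I^A I^A × I^A I^B: 1/2 I^A I^A, 1/2 I^A I^B.
Crossing each possibility with the father I^A i and summing P(type AB): 1/2·0 + 1/2·1/4 = 1/8.
Similarly for Rh via the mother's Rh distribution: P(Rh+) = 1.
Independent loci: 1/8 × 1 = 1/8.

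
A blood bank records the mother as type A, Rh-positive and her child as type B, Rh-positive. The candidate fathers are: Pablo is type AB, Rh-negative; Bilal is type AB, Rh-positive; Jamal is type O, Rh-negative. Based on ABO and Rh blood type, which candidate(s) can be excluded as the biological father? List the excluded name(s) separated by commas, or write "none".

Jamal

A candidate is excluded only if no genotype consistent with his phenotype could produce a type B, Rh-positive child with a type A, Rh-positive mother.
Jamal (type O, Rh-): no genotype consistent with that phenotype can produce a type-B Rh+ child with a type-A mother.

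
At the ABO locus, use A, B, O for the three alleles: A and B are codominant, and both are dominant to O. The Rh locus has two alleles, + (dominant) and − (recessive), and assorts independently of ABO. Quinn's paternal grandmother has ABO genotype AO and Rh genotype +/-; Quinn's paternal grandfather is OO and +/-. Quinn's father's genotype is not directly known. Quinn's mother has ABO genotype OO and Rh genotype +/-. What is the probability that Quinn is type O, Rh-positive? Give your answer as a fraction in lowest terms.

Quinn's father's ABO genotype from AO × OO: 1/2 AO, 1/2 OO.
Crossing each possibility with the mother OO and summing P(type O): 1/2·1/2 + 1/2·1 = 3/4.
Similarly for Rh via the father's Rh distribution: P(Rh+) = 3/4.
Independent loci: 3/4 × 3/4 = 9/16.

9/16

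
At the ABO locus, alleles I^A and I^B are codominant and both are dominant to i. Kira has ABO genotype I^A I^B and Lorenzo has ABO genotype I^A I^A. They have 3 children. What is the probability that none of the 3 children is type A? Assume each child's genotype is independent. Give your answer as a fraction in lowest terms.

ABO cross I^A I^B × I^A I^A → 1/2 A, 1/2 AB.
So P(type A) = 1/2 per child.
P(not type A) = 1/2 for one child; (1/2)^3 = 1/8.

1/8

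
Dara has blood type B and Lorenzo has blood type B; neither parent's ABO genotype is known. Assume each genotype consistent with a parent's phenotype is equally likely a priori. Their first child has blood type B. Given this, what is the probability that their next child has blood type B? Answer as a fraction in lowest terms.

Possible genotypes: Dara ∈ {I^B I^B, I^B i}; Lorenzo ∈ {I^B I^B, I^B i}.
Weight each parental genotype pair by prior × P(type-B child):
  I^B I^B × I^B I^B: posterior weight 4/15; P(next child type B) = 1.
  I^B I^B × I^B i: posterior weight 4/15; P(next child type B) = 1.
  I^B i × I^B I^B: posterior weight 4/15; P(next child type B) = 1.
  I^B i × I^B i: posterior weight 1/5; P(next child type B) = 3/4.
Weighted sum = 19/20.

19/20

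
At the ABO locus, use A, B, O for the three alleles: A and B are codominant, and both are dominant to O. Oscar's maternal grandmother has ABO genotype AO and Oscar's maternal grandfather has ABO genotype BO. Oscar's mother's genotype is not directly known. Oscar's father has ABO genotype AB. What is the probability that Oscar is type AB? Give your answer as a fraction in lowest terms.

1/4

Oscar's mother's ABO genotype from AO × BO: 1/4 AB, 1/4 AO, 1/4 BO, 1/4 OO.
Crossing each possibility with the father AB and summing P(type AB): 1/4·1/2 + 1/4·1/4 + 1/4·1/4 + 1/4·0 = 1/4.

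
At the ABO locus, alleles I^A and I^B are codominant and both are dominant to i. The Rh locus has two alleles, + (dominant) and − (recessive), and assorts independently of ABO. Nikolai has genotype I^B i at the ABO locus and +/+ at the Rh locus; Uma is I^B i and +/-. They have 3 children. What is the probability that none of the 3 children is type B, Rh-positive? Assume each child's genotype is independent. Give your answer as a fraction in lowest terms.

1/64

ABO cross I^B i × I^B i → 1/4 O, 3/4 B.
Rh cross +/+ × +/- → 1 Rh+; so P(type B, Rh-positive) = 3/4 × 1 = 3/4 per child.
P(not type B, Rh-positive) = 1/4 for one child; (1/4)^3 = 1/64.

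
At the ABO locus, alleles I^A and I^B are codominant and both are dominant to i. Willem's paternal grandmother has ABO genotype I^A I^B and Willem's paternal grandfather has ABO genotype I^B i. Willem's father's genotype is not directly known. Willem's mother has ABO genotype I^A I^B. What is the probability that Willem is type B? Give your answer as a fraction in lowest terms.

Willem's father's ABO genotype from I^A I^B × I^B i: 1/4 I^A I^B, 1/4 I^A i, 1/4 I^B I^B, 1/4 I^B i.
Crossing each possibility with the mother I^A I^B and summing P(type B): 1/4·1/4 + 1/4·1/4 + 1/4·1/2 + 1/4·1/2 = 3/8.

3/8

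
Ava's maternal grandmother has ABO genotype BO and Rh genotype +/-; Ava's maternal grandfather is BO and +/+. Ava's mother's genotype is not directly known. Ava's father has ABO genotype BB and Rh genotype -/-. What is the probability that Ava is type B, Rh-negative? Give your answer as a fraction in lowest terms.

Ava's mother's ABO genotype from BO × BO: 1/4 BB, 1/2 BO, 1/4 OO.
Crossing each possibility with the father BB and summing P(type B): 1/4·1 + 1/2·1 + 1/4·1 = 1.
Similarly for Rh via the mother's Rh distribution: P(Rh-) = 1/4.
Independent loci: 1 × 1/4 = 1/4.

1/4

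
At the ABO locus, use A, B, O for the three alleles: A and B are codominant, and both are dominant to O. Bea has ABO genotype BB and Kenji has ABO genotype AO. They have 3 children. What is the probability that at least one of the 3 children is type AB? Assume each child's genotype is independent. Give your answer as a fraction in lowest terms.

ABO cross BB × AO → 1/2 B, 1/2 AB.
So P(type AB) = 1/2 per child.
P(none) = (1/2)^3 = 1/8; P(at least one) = 1 − 1/8 = 7/8.

7/8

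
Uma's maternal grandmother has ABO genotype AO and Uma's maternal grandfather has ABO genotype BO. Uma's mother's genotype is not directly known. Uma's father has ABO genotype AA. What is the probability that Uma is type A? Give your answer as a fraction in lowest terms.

Uma's mother's ABO genotype from AO × BO: 1/4 AB, 1/4 AO, 1/4 BO, 1/4 OO.
Crossing each possibility with the father AA and summing P(type A): 1/4·1/2 + 1/4·1 + 1/4·1/2 + 1/4·1 = 3/4.

3/4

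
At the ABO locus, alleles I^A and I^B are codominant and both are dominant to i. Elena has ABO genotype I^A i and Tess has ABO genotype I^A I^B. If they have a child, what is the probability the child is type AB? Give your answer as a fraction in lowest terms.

1/4

ABO cross I^A i × I^A I^B → offspring phenotypes: 1/2 A, 1/4 B, 1/4 AB.
So P(type AB) = 1/4.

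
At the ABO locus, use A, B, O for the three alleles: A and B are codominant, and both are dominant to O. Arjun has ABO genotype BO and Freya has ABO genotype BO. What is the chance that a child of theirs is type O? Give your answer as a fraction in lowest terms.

ABO cross BO × BO → offspring phenotypes: 1/4 O, 3/4 B.
So P(type O) = 1/4.

1/4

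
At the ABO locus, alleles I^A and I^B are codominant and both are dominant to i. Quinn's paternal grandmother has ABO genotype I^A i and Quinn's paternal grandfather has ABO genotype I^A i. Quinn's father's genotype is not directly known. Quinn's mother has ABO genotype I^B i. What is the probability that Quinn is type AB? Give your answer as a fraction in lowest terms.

1/4

Quinn's father's ABO genotype from I^A i × I^A i: 1/4 I^A I^A, 1/2 I^A i, 1/4 i i.
Crossing each possibility with the mother I^B i and summing P(type AB): 1/4·1/2 + 1/2·1/4 + 1/4·0 = 1/4.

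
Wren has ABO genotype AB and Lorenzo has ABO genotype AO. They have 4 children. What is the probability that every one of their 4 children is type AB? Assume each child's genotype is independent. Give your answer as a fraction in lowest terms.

1/256

ABO cross AB × AO → 1/2 A, 1/4 B, 1/4 AB.
So P(type AB) = 1/4 per child.
All 4 independent: (1/4)^4 = 1/256.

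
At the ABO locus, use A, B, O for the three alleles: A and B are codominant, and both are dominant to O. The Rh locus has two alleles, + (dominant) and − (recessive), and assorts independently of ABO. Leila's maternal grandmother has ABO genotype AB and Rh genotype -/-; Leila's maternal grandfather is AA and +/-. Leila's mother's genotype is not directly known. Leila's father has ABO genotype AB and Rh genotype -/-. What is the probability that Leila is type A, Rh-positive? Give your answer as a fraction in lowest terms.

Leila's mother's ABO genotype from AB × AA: 1/2 AA, 1/2 AB.
Crossing each possibility with the father AB and summing P(type A): 1/2·1/2 + 1/2·1/4 = 3/8.
Similarly for Rh via the mother's Rh distribution: P(Rh+) = 1/4.
Independent loci: 3/8 × 1/4 = 3/32.

3/32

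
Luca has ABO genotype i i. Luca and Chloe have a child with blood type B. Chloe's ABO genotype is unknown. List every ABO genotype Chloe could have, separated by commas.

I^A I^B, I^B I^B, I^B i

For each candidate genotype of Chloe, check whether crossing it with i i can produce every observed child phenotype.
  I^A I^A → possible child types {A} ✗
  I^A I^B → possible child types {A, B} ✓
  I^A i → possible child types {O, A} ✗
  I^B I^B → possible child types {B} ✓
  I^B i → possible child types {O, B} ✓
  i i → possible child types {O} ✗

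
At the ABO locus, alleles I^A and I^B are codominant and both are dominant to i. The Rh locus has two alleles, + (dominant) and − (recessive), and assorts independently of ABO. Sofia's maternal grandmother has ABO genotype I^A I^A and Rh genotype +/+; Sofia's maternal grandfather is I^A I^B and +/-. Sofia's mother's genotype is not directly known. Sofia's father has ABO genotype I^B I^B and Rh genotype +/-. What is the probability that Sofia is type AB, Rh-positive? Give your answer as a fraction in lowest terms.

Sofia's mother's ABO genotype from I^A I^A × I^A I^B: 1/2 I^A I^A, 1/2 I^A I^B.
Crossing each possibility with the father I^B I^B and summing P(type AB): 1/2·1 + 1/2·1/2 = 3/4.
Similarly for Rh via the mother's Rh distribution: P(Rh+) = 7/8.
Independent loci: 3/4 × 7/8 = 21/32.

21/32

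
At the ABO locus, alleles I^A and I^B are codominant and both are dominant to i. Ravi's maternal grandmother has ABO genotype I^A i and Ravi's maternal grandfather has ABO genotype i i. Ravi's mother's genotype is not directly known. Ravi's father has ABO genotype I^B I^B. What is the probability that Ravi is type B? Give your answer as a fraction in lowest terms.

Ravi's mother's ABO genotype from I^A i × i i: 1/2 I^A i, 1/2 i i.
Crossing each possibility with the father I^B I^B and summing P(type B): 1/2·1/2 + 1/2·1 = 3/4.

3/4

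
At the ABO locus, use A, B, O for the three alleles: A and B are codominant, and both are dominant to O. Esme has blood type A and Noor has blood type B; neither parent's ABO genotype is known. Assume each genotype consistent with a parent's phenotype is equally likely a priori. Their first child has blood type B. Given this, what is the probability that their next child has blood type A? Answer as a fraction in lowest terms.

Possible genotypes: Esme ∈ {AA, AO}; Noor ∈ {BB, BO}.
Weight each parental genotype pair by prior × P(type-B child):
  AO × BB: posterior weight 2/3; P(next child type A) = 0.
  AO × BO: posterior weight 1/3; P(next child type A) = 1/4.
Weighted sum = 1/12.

1/12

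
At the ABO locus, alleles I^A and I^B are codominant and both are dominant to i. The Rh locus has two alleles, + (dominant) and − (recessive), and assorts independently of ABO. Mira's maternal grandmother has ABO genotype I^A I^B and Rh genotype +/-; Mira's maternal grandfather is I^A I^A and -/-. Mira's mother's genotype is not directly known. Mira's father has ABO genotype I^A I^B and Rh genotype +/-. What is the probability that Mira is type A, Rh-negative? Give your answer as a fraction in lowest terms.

Mira's mother's ABO genotype from I^A I^B × I^A I^A: 1/2 I^A I^A, 1/2 I^A I^B.
Crossing each possibility with the father I^A I^B and summing P(type A): 1/2·1/2 + 1/2·1/4 = 3/8.
Similarly for Rh via the mother's Rh distribution: P(Rh-) = 3/8.
Independent loci: 3/8 × 3/8 = 9/64.

9/64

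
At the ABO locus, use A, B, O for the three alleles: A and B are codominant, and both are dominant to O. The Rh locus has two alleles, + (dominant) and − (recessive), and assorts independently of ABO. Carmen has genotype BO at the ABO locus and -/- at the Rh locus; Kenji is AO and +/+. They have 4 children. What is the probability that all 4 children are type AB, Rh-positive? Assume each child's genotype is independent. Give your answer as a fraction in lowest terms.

1/256

ABO cross BO × AO → 1/4 O, 1/4 A, 1/4 B, 1/4 AB.
Rh cross -/- × +/+ → 1 Rh+; so P(type AB, Rh-positive) = 1/4 × 1 = 1/4 per child.
All 4 independent: (1/4)^4 = 1/256.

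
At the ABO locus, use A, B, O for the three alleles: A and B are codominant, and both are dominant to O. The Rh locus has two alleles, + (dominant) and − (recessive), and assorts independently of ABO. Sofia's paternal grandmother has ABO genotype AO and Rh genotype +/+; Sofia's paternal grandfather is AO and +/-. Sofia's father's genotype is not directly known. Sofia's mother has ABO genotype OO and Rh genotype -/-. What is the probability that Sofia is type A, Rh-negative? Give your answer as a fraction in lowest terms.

Sofia's father's ABO genotype from AO × AO: 1/4 AA, 1/2 AO, 1/4 OO.
Crossing each possibility with the mother OO and summing P(type A): 1/4·1 + 1/2·1/2 + 1/4·0 = 1/2.
Similarly for Rh via the father's Rh distribution: P(Rh-) = 1/4.
Independent loci: 1/2 × 1/4 = 1/8.

1/8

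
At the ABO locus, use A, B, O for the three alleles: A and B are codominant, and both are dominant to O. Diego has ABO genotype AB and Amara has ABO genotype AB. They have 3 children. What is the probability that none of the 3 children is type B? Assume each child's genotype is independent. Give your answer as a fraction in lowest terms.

ABO cross AB × AB → 1/4 A, 1/4 B, 1/2 AB.
So P(type B) = 1/4 per child.
P(not type B) = 3/4 for one child; (3/4)^3 = 27/64.

27/64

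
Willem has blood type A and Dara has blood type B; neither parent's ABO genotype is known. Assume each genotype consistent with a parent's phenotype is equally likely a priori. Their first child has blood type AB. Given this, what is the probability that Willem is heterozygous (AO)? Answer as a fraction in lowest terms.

1/3

Possible genotypes: Willem ∈ {AA, AO}; Dara ∈ {BB, BO}.
Weight each parental genotype pair by prior × P(type-AB child):
  AA × BB: posterior weight 4/9.
  AA × BO: posterior weight 2/9.
  AO × BB: posterior weight 2/9.
  AO × BO: posterior weight 1/9.
Sum the posterior weight over pairs where Willem is AO: 1/3.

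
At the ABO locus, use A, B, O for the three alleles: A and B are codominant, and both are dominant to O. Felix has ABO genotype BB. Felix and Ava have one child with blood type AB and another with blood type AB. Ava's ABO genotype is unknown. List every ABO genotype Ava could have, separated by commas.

AA, AB, AO

For each candidate genotype of Ava, check whether crossing it with BB can produce every observed child phenotype.
  AA → possible child types {AB} ✓
  AB → possible child types {B, AB} ✓
  AO → possible child types {B, AB} ✓
  BB → possible child types {B} ✗
  BO → possible child types {B} ✗
  OO → possible child types {B} ✗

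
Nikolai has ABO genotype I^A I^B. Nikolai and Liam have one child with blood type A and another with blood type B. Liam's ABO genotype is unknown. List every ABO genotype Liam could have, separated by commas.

I^A I^B, I^A i, I^B i, i i

For each candidate genotype of Liam, check whether crossing it with I^A I^B can produce every observed child phenotype.
  I^A I^A → possible child types {A, AB} ✗
  I^A I^B → possible child types {A, B, AB} ✓
  I^A i → possible child types {A, B, AB} ✓
  I^B I^B → possible child types {B, AB} ✗
  I^B i → possible child types {A, B, AB} ✓
  i i → possible child types {A, B} ✓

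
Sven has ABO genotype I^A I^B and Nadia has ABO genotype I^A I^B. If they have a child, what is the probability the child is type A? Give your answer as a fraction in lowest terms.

1/4

ABO cross I^A I^B × I^A I^B → offspring phenotypes: 1/4 A, 1/4 B, 1/2 AB.
So P(type A) = 1/4.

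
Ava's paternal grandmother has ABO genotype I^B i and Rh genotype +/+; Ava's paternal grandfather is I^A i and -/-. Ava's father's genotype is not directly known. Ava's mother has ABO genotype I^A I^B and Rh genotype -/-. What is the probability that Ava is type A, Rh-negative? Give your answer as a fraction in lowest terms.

3/16

Ava's father's ABO genotype from I^B i × I^A i: 1/4 I^A I^B, 1/4 I^A i, 1/4 I^B i, 1/4 i i.
Crossing each possibility with the mother I^A I^B and summing P(type A): 1/4·1/4 + 1/4·1/2 + 1/4·1/4 + 1/4·1/2 = 3/8.
Similarly for Rh via the father's Rh distribution: P(Rh-) = 1/2.
Independent loci: 3/8 × 1/2 = 3/16.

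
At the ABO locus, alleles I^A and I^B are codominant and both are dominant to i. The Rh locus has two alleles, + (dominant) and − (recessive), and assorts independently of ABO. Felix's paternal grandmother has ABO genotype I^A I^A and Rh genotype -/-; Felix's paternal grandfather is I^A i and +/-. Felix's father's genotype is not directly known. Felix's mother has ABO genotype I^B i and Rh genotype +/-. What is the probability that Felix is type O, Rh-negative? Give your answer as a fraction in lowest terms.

Felix's father's ABO genotype from I^A I^A × I^A i: 1/2 I^A I^A, 1/2 I^A i.
Crossing each possibility with the mother I^B i and summing P(type O): 1/2·0 + 1/2·1/4 = 1/8.
Similarly for Rh via the father's Rh distribution: P(Rh-) = 3/8.
Independent loci: 1/8 × 3/8 = 3/64.

3/64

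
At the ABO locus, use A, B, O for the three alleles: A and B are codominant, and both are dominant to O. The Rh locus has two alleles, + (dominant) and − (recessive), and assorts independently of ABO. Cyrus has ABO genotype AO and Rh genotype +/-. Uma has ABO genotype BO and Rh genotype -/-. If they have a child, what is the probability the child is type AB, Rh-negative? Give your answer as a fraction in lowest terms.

1/8

ABO cross AO × BO → offspring phenotypes: 1/4 O, 1/4 A, 1/4 B, 1/4 AB.
Rh cross +/- × -/- → 1/2 Rh+, 1/2 Rh-.
Independent loci: P(type AB, Rh-negative) = 1/4 × 1/2 = 1/8.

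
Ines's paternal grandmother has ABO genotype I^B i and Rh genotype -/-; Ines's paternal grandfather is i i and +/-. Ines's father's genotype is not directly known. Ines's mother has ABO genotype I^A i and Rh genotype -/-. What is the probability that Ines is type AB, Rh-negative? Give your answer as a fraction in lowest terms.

3/32

Ines's father's ABO genotype from I^B i × i i: 1/2 I^B i, 1/2 i i.
Crossing each possibility with the mother I^A i and summing P(type AB): 1/2·1/4 + 1/2·0 = 1/8.
Similarly for Rh via the father's Rh distribution: P(Rh-) = 3/4.
Independent loci: 1/8 × 3/4 = 3/32.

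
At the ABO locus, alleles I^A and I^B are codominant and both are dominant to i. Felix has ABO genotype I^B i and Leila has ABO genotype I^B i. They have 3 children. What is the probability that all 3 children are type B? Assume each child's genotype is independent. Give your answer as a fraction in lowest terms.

ABO cross I^B i × I^B i → 1/4 O, 3/4 B.
So P(type B) = 3/4 per child.
All 3 independent: (3/4)^3 = 27/64.

27/64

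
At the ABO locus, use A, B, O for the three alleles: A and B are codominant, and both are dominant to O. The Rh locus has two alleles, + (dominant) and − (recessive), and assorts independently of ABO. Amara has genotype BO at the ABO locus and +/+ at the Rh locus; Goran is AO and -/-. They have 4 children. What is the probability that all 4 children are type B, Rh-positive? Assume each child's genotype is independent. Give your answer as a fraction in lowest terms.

1/256

ABO cross BO × AO → 1/4 O, 1/4 A, 1/4 B, 1/4 AB.
Rh cross +/+ × -/- → 1 Rh+; so P(type B, Rh-positive) = 1/4 × 1 = 1/4 per child.
All 4 independent: (1/4)^4 = 1/256.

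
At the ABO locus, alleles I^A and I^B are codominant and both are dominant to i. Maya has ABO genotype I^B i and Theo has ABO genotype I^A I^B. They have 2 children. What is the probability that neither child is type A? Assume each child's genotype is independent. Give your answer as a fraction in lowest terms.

9/16

ABO cross I^B i × I^A I^B → 1/4 A, 1/2 B, 1/4 AB.
So P(type A) = 1/4 per child.
P(not type A) = 3/4 for one child; (3/4)^2 = 9/16.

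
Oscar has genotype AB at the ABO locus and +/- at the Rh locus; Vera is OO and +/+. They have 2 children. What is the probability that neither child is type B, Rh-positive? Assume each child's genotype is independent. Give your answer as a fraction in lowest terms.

ABO cross AB × OO → 1/2 A, 1/2 B.
Rh cross +/- × +/+ → 1 Rh+; so P(type B, Rh-positive) = 1/2 × 1 = 1/2 per child.
P(not type B, Rh-positive) = 1/2 for one child; (1/2)^2 = 1/4.

1/4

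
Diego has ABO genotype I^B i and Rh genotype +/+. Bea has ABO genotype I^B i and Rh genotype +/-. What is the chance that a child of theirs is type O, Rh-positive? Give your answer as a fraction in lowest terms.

ABO cross I^B i × I^B i → offspring phenotypes: 1/4 O, 3/4 B.
Rh cross +/+ × +/- → 1 Rh+.
Independent loci: P(type O, Rh-positive) = 1/4 × 1 = 1/4.

1/4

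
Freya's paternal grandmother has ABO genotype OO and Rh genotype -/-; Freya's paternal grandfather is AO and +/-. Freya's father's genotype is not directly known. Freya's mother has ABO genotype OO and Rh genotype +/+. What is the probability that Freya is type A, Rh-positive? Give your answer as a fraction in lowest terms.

Freya's father's ABO genotype from OO × AO: 1/2 AO, 1/2 OO.
Crossing each possibility with the mother OO and summing P(type A): 1/2·1/2 + 1/2·0 = 1/4.
Similarly for Rh via the father's Rh distribution: P(Rh+) = 1.
Independent loci: 1/4 × 1 = 1/4.

1/4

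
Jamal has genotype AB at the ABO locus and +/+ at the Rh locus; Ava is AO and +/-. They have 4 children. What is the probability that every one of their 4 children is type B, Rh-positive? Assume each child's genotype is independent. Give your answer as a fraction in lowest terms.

1/256

ABO cross AB × AO → 1/2 A, 1/4 B, 1/4 AB.
Rh cross +/+ × +/- → 1 Rh+; so P(type B, Rh-positive) = 1/4 × 1 = 1/4 per child.
All 4 independent: (1/4)^4 = 1/256.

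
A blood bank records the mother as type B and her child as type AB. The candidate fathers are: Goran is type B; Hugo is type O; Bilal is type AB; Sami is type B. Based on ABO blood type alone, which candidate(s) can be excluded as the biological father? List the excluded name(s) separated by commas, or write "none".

A candidate is excluded only if no genotype consistent with his phenotype could produce a type AB child with a type B mother.
Goran (type B): no genotype consistent with that phenotype can produce a type-AB child with a type-B mother.
Hugo (type O): no genotype consistent with that phenotype can produce a type-AB child with a type-B mother.
Sami (type B): no genotype consistent with that phenotype can produce a type-AB child with a type-B mother.

Goran, Hugo, Sami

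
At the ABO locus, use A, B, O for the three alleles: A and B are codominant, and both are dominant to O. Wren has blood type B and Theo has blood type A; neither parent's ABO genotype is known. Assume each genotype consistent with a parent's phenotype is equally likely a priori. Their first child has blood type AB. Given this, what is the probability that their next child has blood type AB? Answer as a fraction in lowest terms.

Possible genotypes: Wren ∈ {BB, BO}; Theo ∈ {AA, AO}.
Weight each parental genotype pair by prior × P(type-AB child):
  BB × AA: posterior weight 4/9; P(next child type AB) = 1.
  BB × AO: posterior weight 2/9; P(next child type AB) = 1/2.
  BO × AA: posterior weight 2/9; P(next child type AB) = 1/2.
  BO × AO: posterior weight 1/9; P(next child type AB) = 1/4.
Weighted sum = 25/36.

25/36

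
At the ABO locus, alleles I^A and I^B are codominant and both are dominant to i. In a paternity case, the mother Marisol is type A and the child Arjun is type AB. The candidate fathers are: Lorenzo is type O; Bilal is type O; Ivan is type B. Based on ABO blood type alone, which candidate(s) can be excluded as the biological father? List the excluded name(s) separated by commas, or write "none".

Lorenzo, Bilal

A candidate is excluded only if no genotype consistent with his phenotype could produce a type AB child with a type A mother.
Lorenzo (type O): no genotype consistent with that phenotype can produce a type-AB child with a type-A mother.
Bilal (type O): no genotype consistent with that phenotype can produce a type-AB child with a type-A mother.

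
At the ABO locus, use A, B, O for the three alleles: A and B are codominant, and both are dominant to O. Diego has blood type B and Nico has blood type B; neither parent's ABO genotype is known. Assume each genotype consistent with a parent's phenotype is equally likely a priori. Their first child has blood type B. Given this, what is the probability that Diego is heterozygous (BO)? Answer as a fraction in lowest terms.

Possible genotypes: Diego ∈ {BB, BO}; Nico ∈ {BB, BO}.
Weight each parental genotype pair by prior × P(type-B child):
  BB × BB: posterior weight 4/15.
  BB × BO: posterior weight 4/15.
  BO × BB: posterior weight 4/15.
  BO × BO: posterior weight 1/5.
Sum the posterior weight over pairs where Diego is BO: 7/15.

7/15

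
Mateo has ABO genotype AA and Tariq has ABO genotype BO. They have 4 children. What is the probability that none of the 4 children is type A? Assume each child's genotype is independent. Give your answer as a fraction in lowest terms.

1/16

ABO cross AA × BO → 1/2 A, 1/2 AB.
So P(type A) = 1/2 per child.
P(not type A) = 1/2 for one child; (1/2)^4 = 1/16.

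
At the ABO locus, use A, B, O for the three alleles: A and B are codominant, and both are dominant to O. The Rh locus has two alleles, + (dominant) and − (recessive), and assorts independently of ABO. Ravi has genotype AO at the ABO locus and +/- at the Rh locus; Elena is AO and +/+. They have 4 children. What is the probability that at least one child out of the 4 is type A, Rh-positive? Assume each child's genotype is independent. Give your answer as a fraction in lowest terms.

255/256

ABO cross AO × AO → 1/4 O, 3/4 A.
Rh cross +/- × +/+ → 1 Rh+; so P(type A, Rh-positive) = 3/4 × 1 = 3/4 per child.
P(none) = (1/4)^4 = 1/256; P(at least one) = 1 − 1/256 = 255/256.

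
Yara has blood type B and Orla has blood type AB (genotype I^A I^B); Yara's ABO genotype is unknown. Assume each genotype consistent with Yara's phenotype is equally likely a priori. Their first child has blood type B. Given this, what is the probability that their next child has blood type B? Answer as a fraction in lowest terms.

1/2

Possible genotypes: Yara ∈ {I^B I^B, I^B i}; Orla ∈ {I^A I^B}.
Weight each parental genotype pair by prior × P(type-B child):
  I^B I^B × I^A I^B: posterior weight 1/2; P(next child type B) = 1/2.
  I^B i × I^A I^B: posterior weight 1/2; P(next child type B) = 1/2.
Weighted sum = 1/2.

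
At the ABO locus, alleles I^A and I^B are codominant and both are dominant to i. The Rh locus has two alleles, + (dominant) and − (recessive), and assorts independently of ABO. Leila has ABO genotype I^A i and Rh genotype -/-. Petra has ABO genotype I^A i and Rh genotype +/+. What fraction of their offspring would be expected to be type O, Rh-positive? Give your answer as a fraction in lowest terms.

1/4

ABO cross I^A i × I^A i → offspring phenotypes: 1/4 O, 3/4 A.
Rh cross -/- × +/+ → 1 Rh+.
Independent loci: P(type O, Rh-positive) = 1/4 × 1 = 1/4.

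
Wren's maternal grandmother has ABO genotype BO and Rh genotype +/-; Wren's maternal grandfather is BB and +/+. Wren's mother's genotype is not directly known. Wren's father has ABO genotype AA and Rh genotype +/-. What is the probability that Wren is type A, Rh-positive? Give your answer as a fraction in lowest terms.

7/32

Wren's mother's ABO genotype from BO × BB: 1/2 BB, 1/2 BO.
Crossing each possibility with the father AA and summing P(type A): 1/2·0 + 1/2·1/2 = 1/4.
Similarly for Rh via the mother's Rh distribution: P(Rh+) = 7/8.
Independent loci: 1/4 × 7/8 = 7/32.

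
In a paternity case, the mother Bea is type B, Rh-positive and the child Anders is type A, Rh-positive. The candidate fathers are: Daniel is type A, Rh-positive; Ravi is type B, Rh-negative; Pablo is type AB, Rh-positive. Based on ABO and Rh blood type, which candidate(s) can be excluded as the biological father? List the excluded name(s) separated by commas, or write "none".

Ravi

A candidate is excluded only if no genotype consistent with his phenotype could produce a type A, Rh-positive child with a type B, Rh-positive mother.
Ravi (type B, Rh-): no genotype consistent with that phenotype can produce a type-A Rh+ child with a type-B mother.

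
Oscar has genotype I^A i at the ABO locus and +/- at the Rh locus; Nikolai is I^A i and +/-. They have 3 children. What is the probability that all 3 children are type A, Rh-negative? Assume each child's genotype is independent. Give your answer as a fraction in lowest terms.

27/4096

ABO cross I^A i × I^A i → 1/4 O, 3/4 A.
Rh cross +/- × +/- → 3/4 Rh+, 1/4 Rh-; so P(type A, Rh-negative) = 3/4 × 1/4 = 3/16 per child.
All 3 independent: (3/16)^3 = 27/4096.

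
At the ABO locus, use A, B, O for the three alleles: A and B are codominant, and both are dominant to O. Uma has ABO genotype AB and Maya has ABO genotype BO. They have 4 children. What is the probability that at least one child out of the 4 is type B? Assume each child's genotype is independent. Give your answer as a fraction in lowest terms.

ABO cross AB × BO → 1/4 A, 1/2 B, 1/4 AB.
So P(type B) = 1/2 per child.
P(none) = (1/2)^4 = 1/16; P(at least one) = 1 − 1/16 = 15/16.

15/16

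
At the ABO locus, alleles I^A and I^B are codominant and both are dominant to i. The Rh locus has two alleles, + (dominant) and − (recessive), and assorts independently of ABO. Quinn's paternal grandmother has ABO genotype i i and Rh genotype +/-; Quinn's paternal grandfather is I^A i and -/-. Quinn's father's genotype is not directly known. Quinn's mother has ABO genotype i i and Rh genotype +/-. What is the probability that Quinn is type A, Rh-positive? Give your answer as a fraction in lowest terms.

5/32

Quinn's father's ABO genotype from i i × I^A i: 1/2 I^A i, 1/2 i i.
Crossing each possibility with the mother i i and summing P(type A): 1/2·1/2 + 1/2·0 = 1/4.
Similarly for Rh via the father's Rh distribution: P(Rh+) = 5/8.
Independent loci: 1/4 × 5/8 = 5/32.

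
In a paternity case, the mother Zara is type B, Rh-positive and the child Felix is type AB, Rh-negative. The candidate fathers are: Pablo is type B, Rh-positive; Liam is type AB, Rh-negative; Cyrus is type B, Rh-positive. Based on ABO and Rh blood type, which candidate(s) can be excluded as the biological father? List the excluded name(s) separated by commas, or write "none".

A candidate is excluded only if no genotype consistent with his phenotype could produce a type AB, Rh-negative child with a type B, Rh-positive mother.
Pablo (type B, Rh+): no genotype consistent with that phenotype can produce a type-AB Rh- child with a type-B mother.
Cyrus (type B, Rh+): no genotype consistent with that phenotype can produce a type-AB Rh- child with a type-B mother.

Pablo, Cyrus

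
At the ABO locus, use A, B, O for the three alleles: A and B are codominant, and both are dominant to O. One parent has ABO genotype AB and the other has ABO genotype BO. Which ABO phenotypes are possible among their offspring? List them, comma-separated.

Gametes from AB × BO give offspring ABO genotypes AB, AO, BB, BO, i.e. phenotypes A, B, AB.

A, B, AB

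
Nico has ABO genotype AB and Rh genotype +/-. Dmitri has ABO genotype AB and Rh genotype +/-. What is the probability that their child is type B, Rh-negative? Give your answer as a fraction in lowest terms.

ABO cross AB × AB → offspring phenotypes: 1/4 A, 1/4 B, 1/2 AB.
Rh cross +/- × +/- → 3/4 Rh+, 1/4 Rh-.
Independent loci: P(type B, Rh-negative) = 1/4 × 1/4 = 1/16.

1/16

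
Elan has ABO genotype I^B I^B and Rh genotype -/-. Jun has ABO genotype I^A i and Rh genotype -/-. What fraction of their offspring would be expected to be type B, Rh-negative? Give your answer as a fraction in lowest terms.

ABO cross I^B I^B × I^A i → offspring phenotypes: 1/2 B, 1/2 AB.
Rh cross -/- × -/- → 1 Rh-.
Independent loci: P(type B, Rh-negative) = 1/2 × 1 = 1/2.

1/2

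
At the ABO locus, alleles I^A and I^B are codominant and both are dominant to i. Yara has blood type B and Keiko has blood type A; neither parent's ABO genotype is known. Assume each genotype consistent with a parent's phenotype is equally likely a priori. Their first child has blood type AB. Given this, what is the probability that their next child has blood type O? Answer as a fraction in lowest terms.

1/36

Possible genotypes: Yara ∈ {I^B I^B, I^B i}; Keiko ∈ {I^A I^A, I^A i}.
Weight each parental genotype pair by prior × P(type-AB child):
  I^B I^B × I^A I^A: posterior weight 4/9; P(next child type O) = 0.
  I^B I^B × I^A i: posterior weight 2/9; P(next child type O) = 0.
  I^B i × I^A I^A: posterior weight 2/9; P(next child type O) = 0.
  I^B i × I^A i: posterior weight 1/9; P(next child type O) = 1/4.
Weighted sum = 1/36.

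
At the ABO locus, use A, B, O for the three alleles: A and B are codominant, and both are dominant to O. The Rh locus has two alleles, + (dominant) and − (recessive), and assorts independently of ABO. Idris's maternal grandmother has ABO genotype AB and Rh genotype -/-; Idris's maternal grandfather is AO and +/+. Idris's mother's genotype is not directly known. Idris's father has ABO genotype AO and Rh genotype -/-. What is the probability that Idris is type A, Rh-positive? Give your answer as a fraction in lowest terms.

Idris's mother's ABO genotype from AB × AO: 1/4 AA, 1/4 AB, 1/4 AO, 1/4 BO.
Crossing each possibility with the father AO and summing P(type A): 1/4·1 + 1/4·1/2 + 1/4·3/4 + 1/4·1/4 = 5/8.
Similarly for Rh via the mother's Rh distribution: P(Rh+) = 1/2.
Independent loci: 5/8 × 1/2 = 5/16.

5/16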